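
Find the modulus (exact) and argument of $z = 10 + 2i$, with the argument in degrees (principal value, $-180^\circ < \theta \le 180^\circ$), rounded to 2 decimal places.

|z| = sqrt(10^2 + 2^2) = sqrt(104)
arg(z) = arctan(b/a) = arctan(2/10) (quadrant-adjusted) = 11.31°


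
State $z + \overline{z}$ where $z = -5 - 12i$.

z + conjugate(z) = (a + bi) + (a - bi) = 2a
= 2 * (-5) = -10


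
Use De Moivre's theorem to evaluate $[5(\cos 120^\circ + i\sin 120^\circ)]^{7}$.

By De Moivre: z^n = r^n(cos(nθ) + i sin(nθ))
= 5^7(cos(7*120°) + i sin(7*120°))
= 78125(cos 120° + i sin 120°)
= -78125/2 + (78125*sqrt(3)/2)i


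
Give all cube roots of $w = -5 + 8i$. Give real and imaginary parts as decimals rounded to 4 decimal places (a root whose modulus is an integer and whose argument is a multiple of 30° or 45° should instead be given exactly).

|w| = sqrt(89) ≈ 9.433981, arg(w) ≈ 122.005383°
Root modulus = sqrt(89)^(1/3) ≈ 2.112994
Root arguments: θ_k = (arg(w) + 360°k)/3 for k = 0, 1, ..., 2
Compute each root as (root modulus)(cos θ_k + i sin θ_k) using full-precision intermediates, then round to 4 decimal places.
Roots: 1.6027 + 1.3770i, -1.9939 + 0.6995i, 0.3912 - 2.0765i


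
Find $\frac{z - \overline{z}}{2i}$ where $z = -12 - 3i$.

z - conjugate(z) = 2bi
(z - conjugate(z))/(2i) = 2bi/(2i) = b = -3


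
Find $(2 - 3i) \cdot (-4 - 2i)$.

(a1*a2 - b1*b2) + (a1*b2 + b1*a2)i
= (-8 - 6) + (-4 + 12)i
= -14 + 8i


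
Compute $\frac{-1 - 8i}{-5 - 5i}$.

Multiply numerator and denominator by conjugate (-5 + 5i):
= (-1 - 8i)(-5 + 5i) / ((-5)^2 + (-5)^2)
= (45 + 35i) / 50
Divide through by 5: (9 + 7i) / 10
= 9/10 + (7/10)i


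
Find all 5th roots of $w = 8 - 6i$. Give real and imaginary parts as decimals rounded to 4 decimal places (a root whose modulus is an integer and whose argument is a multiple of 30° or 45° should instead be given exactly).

|w| = 10, arg(w) ≈ 323.130102°
Root modulus = 10^(1/5) ≈ 1.584893
Root arguments: θ_k = (arg(w) + 360°k)/5 for k = 0, 1, ..., 4
Compute each root as (root modulus)(cos θ_k + i sin θ_k) using full-precision intermediates, then round to 4 decimal places.
Roots: 0.6792 + 1.4320i, -1.1520 + 1.0884i, -1.3912 - 0.7593i, 0.2923 - 1.5577i, 1.5718 - 0.2034i


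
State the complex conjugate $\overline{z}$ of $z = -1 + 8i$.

If z = a + bi, then conjugate(z) = a - bi
conjugate(-1 + 8i) = -1 - 8i


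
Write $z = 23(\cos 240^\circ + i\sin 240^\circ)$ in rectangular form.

a = r cos θ = 23 * -1/2 = -23/2
b = r sin θ = 23 * -sqrt(3)/2 = -23*sqrt(3)/2
z = -23/2 - (23*sqrt(3)/2)i


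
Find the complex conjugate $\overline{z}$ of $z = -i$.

If z = a + bi, then conjugate(z) = a - bi
conjugate(-i) = i


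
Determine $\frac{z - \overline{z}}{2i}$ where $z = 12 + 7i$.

z - conjugate(z) = 2bi
(z - conjugate(z))/(2i) = 2bi/(2i) = b = 7


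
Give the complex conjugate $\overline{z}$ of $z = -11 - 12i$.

If z = a + bi, then conjugate(z) = a - bi
conjugate(-11 - 12i) = -11 + 12i


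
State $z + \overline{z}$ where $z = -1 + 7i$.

z + conjugate(z) = (a + bi) + (a - bi) = 2a
= 2 * (-1) = -2


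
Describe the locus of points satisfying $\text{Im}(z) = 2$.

Im(z) = y where z = x + yi; the equation y = 2 is satisfied by all points with that y-coordinate
Locus: Horizontal line y = 2


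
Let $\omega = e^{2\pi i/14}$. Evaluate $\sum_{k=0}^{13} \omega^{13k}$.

Let ζ = ω^13 = e^(2πi·13/14). Since 14 ∤ 13, ζ ≠ 1.
Sum = Σ_{k=0}^{13} ζ^k = (ζ^14 - 1)/(ζ - 1) = (ω^{13·14} - 1)/(ζ - 1) = (1 - 1)/(ζ - 1) = 0


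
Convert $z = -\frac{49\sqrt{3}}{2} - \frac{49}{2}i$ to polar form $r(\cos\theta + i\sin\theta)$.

r = |z| = sqrt(a^2 + b^2) = sqrt((-49*sqrt(3)/2)^2 + (-49/2)^2) = sqrt(7203/4 + 2401/4) = sqrt(2401) = 49
θ = arctan(b/a) = arctan(-24.5/-42.4352) (quadrant-adjusted) = 210°
z = 49(cos 210° + i sin 210°)


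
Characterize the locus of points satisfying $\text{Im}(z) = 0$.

Im(z) = y where z = x + yi; the equation y = 0 is satisfied by all points with that y-coordinate
Locus: Horizontal line y = 0


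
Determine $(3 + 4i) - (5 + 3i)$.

(3 - 5) + (4 - 3)i = -2 + i


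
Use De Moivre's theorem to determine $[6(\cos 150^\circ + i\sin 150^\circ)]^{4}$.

By De Moivre: z^n = r^n(cos(nθ) + i sin(nθ))
= 6^4(cos(4*150°) + i sin(4*150°))
= 1296(cos 240° + i sin 240°)
= -648 - 648*sqrt(3)i


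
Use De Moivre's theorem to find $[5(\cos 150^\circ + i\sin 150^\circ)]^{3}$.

By De Moivre: z^n = r^n(cos(nθ) + i sin(nθ))
= 5^3(cos(3*150°) + i sin(3*150°))
= 125(cos 90° + i sin 90°)
= 125i


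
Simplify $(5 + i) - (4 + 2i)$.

(5 - 4) + (1 - 2)i = 1 - i


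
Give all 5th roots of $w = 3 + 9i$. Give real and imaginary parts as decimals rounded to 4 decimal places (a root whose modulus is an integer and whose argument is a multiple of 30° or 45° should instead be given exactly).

|w| = sqrt(90) ≈ 9.486833, arg(w) ≈ 71.565051°
Root modulus = sqrt(90)^(1/5) ≈ 1.568282
Root arguments: θ_k = (arg(w) + 360°k)/5 for k = 0, 1, ..., 4
Compute each root as (root modulus)(cos θ_k + i sin θ_k) using full-precision intermediates, then round to 4 decimal places.
Roots: 1.5196 + 0.3877i, 0.1008 + 1.5650i, -1.4573 + 0.5795i, -1.0015 - 1.2069i, 0.8383 - 1.3254i


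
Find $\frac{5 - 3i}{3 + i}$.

Multiply numerator and denominator by conjugate (3 - i):
= (5 - 3i)(3 - i) / (3^2 + 1^2)
= (12 - 14i) / 10
Divide through by 2: (6 - 7i) / 5
= 6/5 - (7/5)i


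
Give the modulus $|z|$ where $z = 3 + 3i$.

|z| = sqrt(a^2 + b^2) = sqrt(3^2 + 3^2) = sqrt(18) = sqrt(18)


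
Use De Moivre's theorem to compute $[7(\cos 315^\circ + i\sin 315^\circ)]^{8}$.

By De Moivre: z^n = r^n(cos(nθ) + i sin(nθ))
= 7^8(cos(8*315°) + i sin(8*315°))
= 5764801(cos 0° + i sin 0°)
= 5764801


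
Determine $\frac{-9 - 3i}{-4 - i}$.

Multiply numerator and denominator by conjugate (-4 + i):
= (-9 - 3i)(-4 + i) / ((-4)^2 + (-1)^2)
= (39 + 3i) / 17
= 39/17 + (3/17)i


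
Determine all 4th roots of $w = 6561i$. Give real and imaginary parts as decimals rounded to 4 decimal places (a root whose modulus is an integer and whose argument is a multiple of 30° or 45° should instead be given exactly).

|w| = 6561, arg(w) = 90°
Root modulus = 6561^(1/4) = 9
Root arguments: θ_k = (90° + 360°k)/4 for k = 0, 1, ..., 3
Compute each root as (root modulus)(cos θ_k + i sin θ_k) using full-precision intermediates, then round to 4 decimal places.
Roots: 8.3149 + 3.4442i, -3.4442 + 8.3149i, -8.3149 - 3.4442i, 3.4442 - 8.3149i


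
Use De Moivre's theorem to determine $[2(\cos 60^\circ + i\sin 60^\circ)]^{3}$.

By De Moivre: z^n = r^n(cos(nθ) + i sin(nθ))
= 2^3(cos(3*60°) + i sin(3*60°))
= 8(cos 180° + i sin 180°)
= -8


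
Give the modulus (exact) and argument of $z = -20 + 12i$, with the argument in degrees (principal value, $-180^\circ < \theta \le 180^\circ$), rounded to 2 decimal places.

|z| = sqrt((-20)^2 + 12^2) = sqrt(544)
arg(z) = arctan(b/a) = arctan(12/-20) (quadrant-adjusted) = 149.04°


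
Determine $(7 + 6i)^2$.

(a + bi)^2 = a^2 - b^2 + 2abi
= 7^2 - 6^2 + 2*7*6i
= 13 + 84i


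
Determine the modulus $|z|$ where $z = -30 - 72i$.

|z| = sqrt(a^2 + b^2) = sqrt((-30)^2 + (-72)^2) = sqrt(6084) = 78


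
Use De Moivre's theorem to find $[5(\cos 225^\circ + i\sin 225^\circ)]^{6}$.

By De Moivre: z^n = r^n(cos(nθ) + i sin(nθ))
= 5^6(cos(6*225°) + i sin(6*225°))
= 15625(cos 270° + i sin 270°)
= -15625i


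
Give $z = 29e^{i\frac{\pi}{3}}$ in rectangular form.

a = r cos θ = 29 * 1/2 = 29/2
b = r sin θ = 29 * sqrt(3)/2 = 29*sqrt(3)/2
z = 29/2 + (29*sqrt(3)/2)i


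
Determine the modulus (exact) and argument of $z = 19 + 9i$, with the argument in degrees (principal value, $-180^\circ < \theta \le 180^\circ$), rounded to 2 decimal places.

|z| = sqrt(19^2 + 9^2) = sqrt(442)
arg(z) = arctan(b/a) = arctan(9/19) (quadrant-adjusted) = 25.35°


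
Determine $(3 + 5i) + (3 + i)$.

(3 + 3) + (5 + 1)i = 6 + 6i


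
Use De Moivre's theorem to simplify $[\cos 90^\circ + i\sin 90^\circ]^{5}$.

By De Moivre: z^n = r^n(cos(nθ) + i sin(nθ))
= 1^5(cos(5*90°) + i sin(5*90°))
= 1(cos 90° + i sin 90°)
= i


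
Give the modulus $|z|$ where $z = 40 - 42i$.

|z| = sqrt(a^2 + b^2) = sqrt(40^2 + (-42)^2) = sqrt(3364) = 58


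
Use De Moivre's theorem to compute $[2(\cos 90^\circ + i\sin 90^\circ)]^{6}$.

By De Moivre: z^n = r^n(cos(nθ) + i sin(nθ))
= 2^6(cos(6*90°) + i sin(6*90°))
= 64(cos 180° + i sin 180°)
= -64


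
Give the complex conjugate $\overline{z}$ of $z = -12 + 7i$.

If z = a + bi, then conjugate(z) = a - bi
conjugate(-12 + 7i) = -12 - 7i


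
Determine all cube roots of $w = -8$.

|w| = 8, arg(w) = 180°
Root modulus = 8^(1/3) = 2
Root arguments: θ_k = (180° + 360°k)/3 for k = 0, 1, ..., 2
Roots: 1 + sqrt(3)i, -2, 1 - sqrt(3)i


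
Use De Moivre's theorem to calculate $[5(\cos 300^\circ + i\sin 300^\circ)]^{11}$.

By De Moivre: z^n = r^n(cos(nθ) + i sin(nθ))
= 5^11(cos(11*300°) + i sin(11*300°))
= 48828125(cos 60° + i sin 60°)
= 48828125/2 + (48828125*sqrt(3)/2)i


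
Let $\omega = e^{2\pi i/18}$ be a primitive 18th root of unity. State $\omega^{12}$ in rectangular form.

ω^12 = e^(2πi·12/18) = e^(i·4π/3)
= cos(4π/3) + i sin(4π/3)
= -1/2 - (sqrt(3)/2)i


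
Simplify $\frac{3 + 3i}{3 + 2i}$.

Multiply numerator and denominator by conjugate (3 - 2i):
= (3 + 3i)(3 - 2i) / (3^2 + 2^2)
= (15 + 3i) / 13
= 15/13 + (3/13)i


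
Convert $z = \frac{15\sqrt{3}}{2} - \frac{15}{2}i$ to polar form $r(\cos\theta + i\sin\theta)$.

r = |z| = sqrt(a^2 + b^2) = sqrt((15*sqrt(3)/2)^2 + (-15/2)^2) = sqrt(675/4 + 225/4) = sqrt(225) = 15
θ = arctan(b/a) = arctan(-7.5/12.9904) (quadrant-adjusted) = 330°
z = 15(cos 330° + i sin 330°)


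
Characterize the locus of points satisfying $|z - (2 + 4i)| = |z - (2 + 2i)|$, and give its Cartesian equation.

|z - z1| = |z - z2| means z is equidistant from z1 and z2,
i.e. the perpendicular bisector of the segment from (2, 4) to (2, 2) (midpoint (2, 3)).
With z = x + yi, square both sides:
(x - 2)^2 + (y - 4)^2 = (x - 2)^2 + (y - 2)^2
The x^2 and y^2 terms cancel: 0x + (-4)y = 8 - 20 = -12
Simplify: y = 3
Locus: Perpendicular bisector of the segment from (2, 4) to (2, 2): the line y = 3


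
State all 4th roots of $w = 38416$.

|w| = 38416, arg(w) = 0°
Root modulus = 38416^(1/4) = 14
Root arguments: θ_k = (0° + 360°k)/4 for k = 0, 1, ..., 3
Roots: 14, 14i, -14, -14i


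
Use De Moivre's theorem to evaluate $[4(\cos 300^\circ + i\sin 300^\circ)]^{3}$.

By De Moivre: z^n = r^n(cos(nθ) + i sin(nθ))
= 4^3(cos(3*300°) + i sin(3*300°))
= 64(cos 180° + i sin 180°)
= -64


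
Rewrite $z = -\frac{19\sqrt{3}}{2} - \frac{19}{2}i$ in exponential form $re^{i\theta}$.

r = |z| = sqrt((-19*sqrt(3)/2)^2 + (-19/2)^2) = sqrt(1083/4 + 361/4) = sqrt(361) = 19
θ = arctan(b/a) = arctan(-9.5/-16.4545) (quadrant-adjusted) = -150° = -5π/6
z = 19e^(-i*5π/6)


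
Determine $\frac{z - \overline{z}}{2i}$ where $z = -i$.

z - conjugate(z) = 2bi
(z - conjugate(z))/(2i) = 2bi/(2i) = b = -1


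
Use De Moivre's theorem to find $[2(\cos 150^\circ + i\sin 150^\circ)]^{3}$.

By De Moivre: z^n = r^n(cos(nθ) + i sin(nθ))
= 2^3(cos(3*150°) + i sin(3*150°))
= 8(cos 90° + i sin 90°)
= 8i


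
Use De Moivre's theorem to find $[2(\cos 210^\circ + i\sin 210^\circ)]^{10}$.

By De Moivre: z^n = r^n(cos(nθ) + i sin(nθ))
= 2^10(cos(10*210°) + i sin(10*210°))
= 1024(cos 300° + i sin 300°)
= 512 - 512*sqrt(3)i


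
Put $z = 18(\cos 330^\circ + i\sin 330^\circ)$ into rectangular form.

a = r cos θ = 18 * sqrt(3)/2 = 9*sqrt(3)
b = r sin θ = 18 * -1/2 = -9
z = 9*sqrt(3) - 9i


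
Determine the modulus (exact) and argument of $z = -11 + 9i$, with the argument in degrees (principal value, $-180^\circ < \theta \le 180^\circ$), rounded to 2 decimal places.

|z| = sqrt((-11)^2 + 9^2) = sqrt(202)
arg(z) = arctan(b/a) = arctan(9/-11) (quadrant-adjusted) = 140.71°


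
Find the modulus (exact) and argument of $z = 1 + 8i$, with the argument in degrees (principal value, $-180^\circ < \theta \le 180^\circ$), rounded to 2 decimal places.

|z| = sqrt(1^2 + 8^2) = sqrt(65)
arg(z) = arctan(b/a) = arctan(8/1) (quadrant-adjusted) = 82.87°


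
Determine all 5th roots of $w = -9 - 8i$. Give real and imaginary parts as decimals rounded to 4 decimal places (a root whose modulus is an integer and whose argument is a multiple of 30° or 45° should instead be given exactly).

|w| = sqrt(145) ≈ 12.041595, arg(w) ≈ 221.633539°
Root modulus = sqrt(145)^(1/5) ≈ 1.644890
Root arguments: θ_k = (arg(w) + 360°k)/5 for k = 0, 1, ..., 4
Compute each root as (root modulus)(cos θ_k + i sin θ_k) using full-precision intermediates, then round to 4 decimal places.
Roots: 1.1767 + 1.1494i, -0.7295 + 1.4743i, -1.6275 - 0.2382i, -0.2764 - 1.6215i, 1.4567 - 0.7639i


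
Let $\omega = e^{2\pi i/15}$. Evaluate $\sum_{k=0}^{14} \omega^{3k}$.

Let ζ = ω^3 = e^(2πi·3/15). Since 15 ∤ 3, ζ ≠ 1.
Sum = Σ_{k=0}^{14} ζ^k = (ζ^15 - 1)/(ζ - 1) = (ω^{3·15} - 1)/(ζ - 1) = (1 - 1)/(ζ - 1) = 0


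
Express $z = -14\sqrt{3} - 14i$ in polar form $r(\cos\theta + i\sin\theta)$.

r = |z| = sqrt(a^2 + b^2) = sqrt((-14*sqrt(3))^2 + (-14)^2) = sqrt(588 + 196) = sqrt(784) = 28
θ = arctan(b/a) = arctan(-14/-24.2487) (quadrant-adjusted) = 210°
z = 28(cos 210° + i sin 210°)


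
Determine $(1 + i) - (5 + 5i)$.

(1 - 5) + (1 - 5)i = -4 - 4i


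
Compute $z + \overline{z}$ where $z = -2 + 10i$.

z + conjugate(z) = (a + bi) + (a - bi) = 2a
= 2 * (-2) = -4


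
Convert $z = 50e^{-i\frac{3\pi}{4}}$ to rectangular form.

a = r cos θ = 50 * -sqrt(2)/2 = -25*sqrt(2)
b = r sin θ = 50 * -sqrt(2)/2 = -25*sqrt(2)
z = -25*sqrt(2) - 25*sqrt(2)i


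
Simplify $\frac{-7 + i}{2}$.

Divisor is real, so divide each part by 2:
= -7/2 + (1/2)i


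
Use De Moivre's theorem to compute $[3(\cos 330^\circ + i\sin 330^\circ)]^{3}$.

By De Moivre: z^n = r^n(cos(nθ) + i sin(nθ))
= 3^3(cos(3*330°) + i sin(3*330°))
= 27(cos 270° + i sin 270°)
= -27i


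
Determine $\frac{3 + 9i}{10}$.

Divisor is real, so divide each part by 10:
= 3/10 + (9/10)i


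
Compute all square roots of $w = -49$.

|w| = 49, arg(w) = 180°
Root modulus = 49^(1/2) = 7
Root arguments: θ_k = (180° + 360°k)/2 for k = 0, 1, ..., 1
Roots: 7i, -7i


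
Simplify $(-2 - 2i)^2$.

(a + bi)^2 = a^2 - b^2 + 2abi
= (-2)^2 - (-2)^2 + 2*(-2)*(-2)i
= 8i


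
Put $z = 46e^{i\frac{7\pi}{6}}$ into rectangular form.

a = r cos θ = 46 * -sqrt(3)/2 = -23*sqrt(3)
b = r sin θ = 46 * -1/2 = -23
z = -23*sqrt(3) - 23i


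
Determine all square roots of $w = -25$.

|w| = 25, arg(w) = 180°
Root modulus = 25^(1/2) = 5
Root arguments: θ_k = (180° + 360°k)/2 for k = 0, 1, ..., 1
Roots: 5i, -5i


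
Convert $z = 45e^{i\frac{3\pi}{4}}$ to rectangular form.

a = r cos θ = 45 * -sqrt(2)/2 = -45*sqrt(2)/2
b = r sin θ = 45 * sqrt(2)/2 = 45*sqrt(2)/2
z = -45*sqrt(2)/2 + (45*sqrt(2)/2)i


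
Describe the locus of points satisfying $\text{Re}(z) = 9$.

Re(z) = x where z = x + yi; the equation x = 9 is satisfied by all points with that x-coordinate
Locus: Vertical line x = 9


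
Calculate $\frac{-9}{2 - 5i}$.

Multiply numerator and denominator by conjugate (2 + 5i):
= (-9)(2 + 5i) / (2^2 + (-5)^2)
= (-18 - 45i) / 29
= -18/29 - (45/29)i


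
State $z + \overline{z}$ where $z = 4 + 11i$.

z + conjugate(z) = (a + bi) + (a - bi) = 2a
= 2 * 4 = 8


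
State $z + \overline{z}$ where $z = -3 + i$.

z + conjugate(z) = (a + bi) + (a - bi) = 2a
= 2 * (-3) = -6


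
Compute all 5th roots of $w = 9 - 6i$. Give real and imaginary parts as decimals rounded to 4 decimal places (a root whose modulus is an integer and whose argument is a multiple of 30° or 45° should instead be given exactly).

|w| = sqrt(117) ≈ 10.816654, arg(w) ≈ 326.309932°
Root modulus = sqrt(117)^(1/5) ≈ 1.609973
Root arguments: θ_k = (arg(w) + 360°k)/5 for k = 0, 1, ..., 4
Compute each root as (root modulus)(cos θ_k + i sin θ_k) using full-precision intermediates, then round to 4 decimal places.
Roots: 0.6737 + 1.4622i, -1.1825 + 1.0926i, -1.4045 - 0.7870i, 0.3144 - 1.5790i, 1.5989 - 0.1889i


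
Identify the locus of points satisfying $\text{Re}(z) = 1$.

Re(z) = x where z = x + yi; the equation x = 1 is satisfied by all points with that x-coordinate
Locus: Vertical line x = 1


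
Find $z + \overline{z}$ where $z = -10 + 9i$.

z + conjugate(z) = (a + bi) + (a - bi) = 2a
= 2 * (-10) = -20


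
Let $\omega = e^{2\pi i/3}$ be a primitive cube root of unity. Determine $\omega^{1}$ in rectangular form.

ω^1 = e^(2πi·1/3) = e^(i·2π/3)
= cos(2π/3) + i sin(2π/3)
= -1/2 + (sqrt(3)/2)i


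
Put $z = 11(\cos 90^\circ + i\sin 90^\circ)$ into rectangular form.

a = r cos θ = 11 * 0 = 0
b = r sin θ = 11 * 1 = 11
z = 11i


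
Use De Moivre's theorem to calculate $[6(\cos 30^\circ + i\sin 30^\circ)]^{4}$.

By De Moivre: z^n = r^n(cos(nθ) + i sin(nθ))
= 6^4(cos(4*30°) + i sin(4*30°))
= 1296(cos 120° + i sin 120°)
= -648 + 648*sqrt(3)i


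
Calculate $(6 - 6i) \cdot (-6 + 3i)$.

(a1*a2 - b1*b2) + (a1*b2 + b1*a2)i
= (-36 - (-18)) + (18 + 36)i
= -18 + 54i


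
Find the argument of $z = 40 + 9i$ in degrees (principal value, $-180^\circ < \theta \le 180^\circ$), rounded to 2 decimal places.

θ = arctan(b/a) = arctan(9/40) (quadrant-adjusted) = 12.68°


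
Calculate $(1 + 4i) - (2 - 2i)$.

(1 - 2) + (4 - (-2))i = -1 + 6i


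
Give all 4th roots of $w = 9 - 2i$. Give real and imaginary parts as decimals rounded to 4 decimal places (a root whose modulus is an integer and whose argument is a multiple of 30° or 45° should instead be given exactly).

|w| = sqrt(85) ≈ 9.219544, arg(w) ≈ 347.471192°
Root modulus = sqrt(85)^(1/4) ≈ 1.742518
Root arguments: θ_k = (arg(w) + 360°k)/4 for k = 0, 1, ..., 3
Compute each root as (root modulus)(cos θ_k + i sin θ_k) using full-precision intermediates, then round to 4 decimal places.
Roots: 0.0952 + 1.7399i, -1.7399 + 0.0952i, -0.0952 - 1.7399i, 1.7399 - 0.0952i


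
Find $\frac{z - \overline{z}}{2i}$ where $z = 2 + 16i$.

z - conjugate(z) = 2bi
(z - conjugate(z))/(2i) = 2bi/(2i) = b = 16


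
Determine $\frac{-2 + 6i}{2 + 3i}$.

Multiply numerator and denominator by conjugate (2 - 3i):
= (-2 + 6i)(2 - 3i) / (2^2 + 3^2)
= (14 + 18i) / 13
= 14/13 + (18/13)i


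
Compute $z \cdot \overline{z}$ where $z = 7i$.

z * conjugate(z) = |z|^2 = a^2 + b^2
= 0^2 + 7^2 = 49


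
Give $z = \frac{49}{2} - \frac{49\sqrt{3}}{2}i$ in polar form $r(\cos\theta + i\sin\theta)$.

r = |z| = sqrt(a^2 + b^2) = sqrt((49/2)^2 + (-49*sqrt(3)/2)^2) = sqrt(2401/4 + 7203/4) = sqrt(2401) = 49
θ = arctan(b/a) = arctan(-42.4352/24.5) (quadrant-adjusted) = 300°
z = 49(cos 300° + i sin 300°)


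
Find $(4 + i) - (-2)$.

(4 - (-2)) + (1 - 0)i = 6 + i


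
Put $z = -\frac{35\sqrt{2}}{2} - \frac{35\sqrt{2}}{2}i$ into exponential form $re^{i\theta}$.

r = |z| = sqrt((-35*sqrt(2)/2)^2 + (-35*sqrt(2)/2)^2) = sqrt(1225/2 + 1225/2) = sqrt(1225) = 35
θ = arctan(b/a) = arctan(-24.7487/-24.7487) (quadrant-adjusted) = -135° = -3π/4
z = 35e^(-i*3π/4)


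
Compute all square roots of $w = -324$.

|w| = 324, arg(w) = 180°
Root modulus = 324^(1/2) = 18
Root arguments: θ_k = (180° + 360°k)/2 for k = 0, 1, ..., 1
Roots: 18i, -18i


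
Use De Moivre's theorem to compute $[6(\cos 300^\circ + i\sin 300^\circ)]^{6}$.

By De Moivre: z^n = r^n(cos(nθ) + i sin(nθ))
= 6^6(cos(6*300°) + i sin(6*300°))
= 46656(cos 0° + i sin 0°)
= 46656


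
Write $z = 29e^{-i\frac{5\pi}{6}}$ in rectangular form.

a = r cos θ = 29 * -sqrt(3)/2 = -29*sqrt(3)/2
b = r sin θ = 29 * -1/2 = -29/2
z = -29*sqrt(3)/2 - (29/2)i


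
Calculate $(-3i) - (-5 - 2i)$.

(0 - (-5)) + (-3 - (-2))i = 5 - i


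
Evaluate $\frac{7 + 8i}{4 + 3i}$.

Multiply numerator and denominator by conjugate (4 - 3i):
= (7 + 8i)(4 - 3i) / (4^2 + 3^2)
= (52 + 11i) / 25
= 52/25 + (11/25)i


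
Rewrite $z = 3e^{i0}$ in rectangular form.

a = r cos θ = 3 * 1 = 3
b = r sin θ = 3 * 0 = 0
z = 3


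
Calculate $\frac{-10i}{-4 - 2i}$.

Multiply numerator and denominator by conjugate (-4 + 2i):
= (-10i)(-4 + 2i) / ((-4)^2 + (-2)^2)
= (20 + 40i) / 20
= 1 + 2i


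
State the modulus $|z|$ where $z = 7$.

|z| = sqrt(a^2 + b^2) = sqrt(7^2 + 0^2) = sqrt(49) = 7


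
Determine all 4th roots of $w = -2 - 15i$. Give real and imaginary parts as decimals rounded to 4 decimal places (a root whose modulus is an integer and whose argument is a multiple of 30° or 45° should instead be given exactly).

|w| = sqrt(229) ≈ 15.132746, arg(w) ≈ 262.405357°
Root modulus = sqrt(229)^(1/4) ≈ 1.972329
Root arguments: θ_k = (arg(w) + 360°k)/4 for k = 0, 1, ..., 3
Compute each root as (root modulus)(cos θ_k + i sin θ_k) using full-precision intermediates, then round to 4 decimal places.
Roots: 0.8147 + 1.7962i, -1.7962 + 0.8147i, -0.8147 - 1.7962i, 1.7962 - 0.8147i


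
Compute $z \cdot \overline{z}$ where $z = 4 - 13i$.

z * conjugate(z) = |z|^2 = a^2 + b^2
= 4^2 + (-13)^2 = 185


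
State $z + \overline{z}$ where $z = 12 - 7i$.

z + conjugate(z) = (a + bi) + (a - bi) = 2a
= 2 * 12 = 24


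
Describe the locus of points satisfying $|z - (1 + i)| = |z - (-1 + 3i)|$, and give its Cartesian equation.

|z - z1| = |z - z2| means z is equidistant from z1 and z2,
i.e. the perpendicular bisector of the segment from (1, 1) to (-1, 3) (midpoint (0, 2)).
With z = x + yi, square both sides:
(x - 1)^2 + (y - 1)^2 = (x - (-1))^2 + (y - 3)^2
The x^2 and y^2 terms cancel: -4x + 4y = 10 - 2 = 8
Simplify: x - y = -2
Locus: Perpendicular bisector of the segment from (1, 1) to (-1, 3): the line x - y = -2


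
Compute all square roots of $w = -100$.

|w| = 100, arg(w) = 180°
Root modulus = 100^(1/2) = 10
Root arguments: θ_k = (180° + 360°k)/2 for k = 0, 1, ..., 1
Roots: 10i, -10i


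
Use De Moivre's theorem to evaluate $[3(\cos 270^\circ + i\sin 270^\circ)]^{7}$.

By De Moivre: z^n = r^n(cos(nθ) + i sin(nθ))
= 3^7(cos(7*270°) + i sin(7*270°))
= 2187(cos 90° + i sin 90°)
= 2187i


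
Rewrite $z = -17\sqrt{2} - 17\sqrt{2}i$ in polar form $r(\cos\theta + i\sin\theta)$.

r = |z| = sqrt(a^2 + b^2) = sqrt((-17*sqrt(2))^2 + (-17*sqrt(2))^2) = sqrt(578 + 578) = sqrt(1156) = 34
θ = arctan(b/a) = arctan(-24.0416/-24.0416) (quadrant-adjusted) = 225°
z = 34(cos 225° + i sin 225°)


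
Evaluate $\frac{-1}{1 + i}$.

Multiply numerator and denominator by conjugate (1 - i):
= (-1)(1 - i) / (1^2 + 1^2)
= (-1 + i) / 2
= -1/2 + (1/2)i


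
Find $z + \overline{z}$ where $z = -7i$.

z + conjugate(z) = (a + bi) + (a - bi) = 2a
= 2 * 0 = 0


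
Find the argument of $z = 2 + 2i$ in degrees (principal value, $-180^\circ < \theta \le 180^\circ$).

θ = arctan(b/a) = arctan(2/2) (quadrant-adjusted) = 45°


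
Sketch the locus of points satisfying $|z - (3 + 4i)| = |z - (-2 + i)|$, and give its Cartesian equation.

|z - z1| = |z - z2| means z is equidistant from z1 and z2,
i.e. the perpendicular bisector of the segment from (3, 4) to (-2, 1) (midpoint (1/2, 5/2)).
With z = x + yi, square both sides:
(x - 3)^2 + (y - 4)^2 = (x - (-2))^2 + (y - 1)^2
The x^2 and y^2 terms cancel: -10x + (-6)y = 5 - 25 = -20
Simplify: 5x + 3y = 10
Locus: Perpendicular bisector of the segment from (3, 4) to (-2, 1): the line 5x + 3y = 10


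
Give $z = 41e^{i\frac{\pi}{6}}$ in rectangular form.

a = r cos θ = 41 * sqrt(3)/2 = 41*sqrt(3)/2
b = r sin θ = 41 * 1/2 = 41/2
z = 41*sqrt(3)/2 + (41/2)i


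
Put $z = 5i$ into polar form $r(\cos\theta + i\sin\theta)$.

r = |z| = sqrt(a^2 + b^2) = sqrt((0)^2 + (5)^2) = sqrt(0 + 25) = sqrt(25) = 5
a = 0 and b > 0, so z lies on the positive imaginary axis: θ = 90°
z = 5(cos 90° + i sin 90°)


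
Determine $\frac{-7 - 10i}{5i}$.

Multiply numerator and denominator by conjugate (-5i):
= (-7 - 10i)(-5i) / (0^2 + 5^2)
= (-50 + 35i) / 25
Divide through by 5: (-10 + 7i) / 5
= -2 + (7/5)i


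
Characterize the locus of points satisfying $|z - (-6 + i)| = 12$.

|z - z0| = r describes a circle centered at z0 with radius r
Here z0 = -6 + i and r = 12
Locus: Circle centered at (-6, 1) with radius 12


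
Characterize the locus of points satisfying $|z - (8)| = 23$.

|z - z0| = r describes a circle centered at z0 with radius r
Here z0 = 8 and r = 23
Locus: Circle centered at (8, 0) with radius 23


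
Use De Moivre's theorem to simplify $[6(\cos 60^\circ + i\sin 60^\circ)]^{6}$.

By De Moivre: z^n = r^n(cos(nθ) + i sin(nθ))
= 6^6(cos(6*60°) + i sin(6*60°))
= 46656(cos 0° + i sin 0°)
= 46656


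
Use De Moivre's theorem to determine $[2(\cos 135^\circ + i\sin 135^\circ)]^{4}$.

By De Moivre: z^n = r^n(cos(nθ) + i sin(nθ))
= 2^4(cos(4*135°) + i sin(4*135°))
= 16(cos 180° + i sin 180°)
= -16


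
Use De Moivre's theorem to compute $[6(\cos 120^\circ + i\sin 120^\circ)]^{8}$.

By De Moivre: z^n = r^n(cos(nθ) + i sin(nθ))
= 6^8(cos(8*120°) + i sin(8*120°))
= 1679616(cos 240° + i sin 240°)
= -839808 - 839808*sqrt(3)i


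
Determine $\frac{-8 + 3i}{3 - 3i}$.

Multiply numerator and denominator by conjugate (3 + 3i):
= (-8 + 3i)(3 + 3i) / (3^2 + (-3)^2)
= (-33 - 15i) / 18
Divide through by 3: (-11 - 5i) / 6
= -11/6 - (5/6)i


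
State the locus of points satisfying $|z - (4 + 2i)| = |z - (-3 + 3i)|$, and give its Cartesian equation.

|z - z1| = |z - z2| means z is equidistant from z1 and z2,
i.e. the perpendicular bisector of the segment from (4, 2) to (-3, 3) (midpoint (1/2, 5/2)).
With z = x + yi, square both sides:
(x - 4)^2 + (y - 2)^2 = (x - (-3))^2 + (y - 3)^2
The x^2 and y^2 terms cancel: -14x + 2y = 18 - 20 = -2
Simplify: 7x - y = 1
Locus: Perpendicular bisector of the segment from (4, 2) to (-3, 3): the line 7x - y = 1


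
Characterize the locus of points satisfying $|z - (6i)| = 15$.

|z - z0| = r describes a circle centered at z0 with radius r
Here z0 = 6i and r = 15
Locus: Circle centered at (0, 6) with radius 15


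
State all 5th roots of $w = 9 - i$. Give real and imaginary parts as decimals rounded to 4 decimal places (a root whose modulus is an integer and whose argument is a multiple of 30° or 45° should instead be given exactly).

|w| = sqrt(82) ≈ 9.055385, arg(w) ≈ 353.659808°
Root modulus = sqrt(82)^(1/5) ≈ 1.553751
Root arguments: θ_k = (arg(w) + 360°k)/5 for k = 0, 1, ..., 4
Compute each root as (root modulus)(cos θ_k + i sin θ_k) using full-precision intermediates, then round to 4 decimal places.
Roots: 0.5127 + 1.4667i, -1.2365 + 0.9409i, -1.2769 - 0.8852i, 0.4473 - 1.4880i, 1.5534 - 0.0344i


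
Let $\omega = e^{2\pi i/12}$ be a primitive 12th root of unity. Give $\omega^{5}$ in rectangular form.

ω^5 = e^(2πi·5/12) = e^(i·5π/6)
= cos(5π/6) + i sin(5π/6)
= -sqrt(3)/2 + (1/2)i


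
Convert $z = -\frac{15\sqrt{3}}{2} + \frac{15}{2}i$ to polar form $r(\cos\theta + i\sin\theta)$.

r = |z| = sqrt(a^2 + b^2) = sqrt((-15*sqrt(3)/2)^2 + (15/2)^2) = sqrt(675/4 + 225/4) = sqrt(225) = 15
θ = arctan(b/a) = arctan(7.5/-12.9904) (quadrant-adjusted) = 150°
z = 15(cos 150° + i sin 150°)


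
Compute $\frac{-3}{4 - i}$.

Multiply numerator and denominator by conjugate (4 + i):
= (-3)(4 + i) / (4^2 + (-1)^2)
= (-12 - 3i) / 17
= -12/17 - (3/17)i


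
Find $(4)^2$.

(a + bi)^2 = a^2 - b^2 + 2abi
= 4^2 - 0^2 + 2*4*0i
= 16


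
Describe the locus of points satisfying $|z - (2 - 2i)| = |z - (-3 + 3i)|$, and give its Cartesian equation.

|z - z1| = |z - z2| means z is equidistant from z1 and z2,
i.e. the perpendicular bisector of the segment from (2, -2) to (-3, 3) (midpoint (-1/2, 1/2)).
With z = x + yi, square both sides:
(x - 2)^2 + (y - (-2))^2 = (x - (-3))^2 + (y - 3)^2
The x^2 and y^2 terms cancel: -10x + 10y = 18 - 8 = 10
Simplify: x - y = -1
Locus: Perpendicular bisector of the segment from (2, -2) to (-3, 3): the line x - y = -1


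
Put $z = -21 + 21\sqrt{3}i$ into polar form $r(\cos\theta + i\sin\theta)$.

r = |z| = sqrt(a^2 + b^2) = sqrt((-21)^2 + (21*sqrt(3))^2) = sqrt(441 + 1323) = sqrt(1764) = 42
θ = arctan(b/a) = arctan(36.3731/-21) (quadrant-adjusted) = 120°
z = 42(cos 120° + i sin 120°)


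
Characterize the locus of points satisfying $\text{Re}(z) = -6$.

Re(z) = x where z = x + yi; the equation x = -6 is satisfied by all points with that x-coordinate
Locus: Vertical line x = -6


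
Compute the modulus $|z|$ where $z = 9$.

|z| = sqrt(a^2 + b^2) = sqrt(9^2 + 0^2) = sqrt(81) = 9


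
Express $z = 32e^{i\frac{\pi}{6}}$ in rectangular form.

a = r cos θ = 32 * sqrt(3)/2 = 16*sqrt(3)
b = r sin θ = 32 * 1/2 = 16
z = 16*sqrt(3) + 16i


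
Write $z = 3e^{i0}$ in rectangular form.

a = r cos θ = 3 * 1 = 3
b = r sin θ = 3 * 0 = 0
z = 3


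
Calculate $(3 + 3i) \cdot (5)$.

(a1*a2 - b1*b2) + (a1*b2 + b1*a2)i
= (15 - 0) + (0 + 15)i
= 15 + 15i


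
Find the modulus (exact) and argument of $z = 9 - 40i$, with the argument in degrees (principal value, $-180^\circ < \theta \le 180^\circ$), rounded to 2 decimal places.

|z| = sqrt(9^2 + (-40)^2) = 41
arg(z) = arctan(b/a) = arctan(-40/9) (quadrant-adjusted) = -77.32°


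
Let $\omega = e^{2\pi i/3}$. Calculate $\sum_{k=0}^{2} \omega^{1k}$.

Let ζ = ω^1 = e^(2πi·1/3). Since 3 ∤ 1, ζ ≠ 1.
Sum = Σ_{k=0}^{2} ζ^k = (ζ^3 - 1)/(ζ - 1) = (ω^{1·3} - 1)/(ζ - 1) = (1 - 1)/(ζ - 1) = 0


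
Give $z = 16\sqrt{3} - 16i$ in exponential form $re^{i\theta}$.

r = |z| = sqrt((16*sqrt(3))^2 + (-16)^2) = sqrt(768 + 256) = sqrt(1024) = 32
θ = arctan(b/a) = arctan(-16/27.7128) (quadrant-adjusted) = -30° = -π/6
z = 32e^(-i*π/6)


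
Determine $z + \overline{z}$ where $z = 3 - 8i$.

z + conjugate(z) = (a + bi) + (a - bi) = 2a
= 2 * 3 = 6


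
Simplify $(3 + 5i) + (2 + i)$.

(3 + 2) + (5 + 1)i = 5 + 6i


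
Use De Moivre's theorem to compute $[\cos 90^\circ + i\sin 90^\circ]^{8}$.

By De Moivre: z^n = r^n(cos(nθ) + i sin(nθ))
= 1^8(cos(8*90°) + i sin(8*90°))
= 1(cos 0° + i sin 0°)
= 1


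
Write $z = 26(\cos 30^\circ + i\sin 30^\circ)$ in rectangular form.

a = r cos θ = 26 * sqrt(3)/2 = 13*sqrt(3)
b = r sin θ = 26 * 1/2 = 13
z = 13*sqrt(3) + 13i


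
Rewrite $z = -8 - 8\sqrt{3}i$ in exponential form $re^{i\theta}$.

r = |z| = sqrt((-8)^2 + (-8*sqrt(3))^2) = sqrt(64 + 192) = sqrt(256) = 16
θ = arctan(b/a) = arctan(-13.8564/-8) (quadrant-adjusted) = -120° = -2π/3
z = 16e^(-i*2π/3)


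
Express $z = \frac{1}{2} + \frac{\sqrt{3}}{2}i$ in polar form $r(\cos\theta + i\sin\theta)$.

r = |z| = sqrt(a^2 + b^2) = sqrt((1/2)^2 + (sqrt(3)/2)^2) = sqrt(1/4 + 3/4) = sqrt(1) = 1
θ = arctan(b/a) = arctan(0.866/0.5) (quadrant-adjusted) = 60°
z = 1(cos 60° + i sin 60°)


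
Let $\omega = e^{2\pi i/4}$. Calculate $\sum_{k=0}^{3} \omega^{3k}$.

Let ζ = ω^3 = e^(2πi·3/4). Since 4 ∤ 3, ζ ≠ 1.
Sum = Σ_{k=0}^{3} ζ^k = (ζ^4 - 1)/(ζ - 1) = (ω^{3·4} - 1)/(ζ - 1) = (1 - 1)/(ζ - 1) = 0


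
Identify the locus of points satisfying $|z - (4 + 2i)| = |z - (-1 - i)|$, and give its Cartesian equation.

|z - z1| = |z - z2| means z is equidistant from z1 and z2,
i.e. the perpendicular bisector of the segment from (4, 2) to (-1, -1) (midpoint (3/2, 1/2)).
With z = x + yi, square both sides:
(x - 4)^2 + (y - 2)^2 = (x - (-1))^2 + (y - (-1))^2
The x^2 and y^2 terms cancel: -10x + (-6)y = 2 - 20 = -18
Simplify: 5x + 3y = 9
Locus: Perpendicular bisector of the segment from (4, 2) to (-1, -1): the line 5x + 3y = 9


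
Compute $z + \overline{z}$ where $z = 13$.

z + conjugate(z) = (a + bi) + (a - bi) = 2a
= 2 * 13 = 26


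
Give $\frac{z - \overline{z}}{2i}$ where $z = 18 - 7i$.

z - conjugate(z) = 2bi
(z - conjugate(z))/(2i) = 2bi/(2i) = b = -7


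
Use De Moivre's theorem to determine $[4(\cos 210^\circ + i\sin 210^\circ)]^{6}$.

By De Moivre: z^n = r^n(cos(nθ) + i sin(nθ))
= 4^6(cos(6*210°) + i sin(6*210°))
= 4096(cos 180° + i sin 180°)
= -4096


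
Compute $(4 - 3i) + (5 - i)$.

(4 + 5) + (-3 + (-1))i = 9 - 4i


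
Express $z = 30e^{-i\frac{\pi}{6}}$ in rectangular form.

a = r cos θ = 30 * sqrt(3)/2 = 15*sqrt(3)
b = r sin θ = 30 * -1/2 = -15
z = 15*sqrt(3) - 15i


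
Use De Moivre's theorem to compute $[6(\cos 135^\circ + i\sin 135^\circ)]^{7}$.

By De Moivre: z^n = r^n(cos(nθ) + i sin(nθ))
= 6^7(cos(7*135°) + i sin(7*135°))
= 279936(cos 225° + i sin 225°)
= -139968*sqrt(2) - 139968*sqrt(2)i


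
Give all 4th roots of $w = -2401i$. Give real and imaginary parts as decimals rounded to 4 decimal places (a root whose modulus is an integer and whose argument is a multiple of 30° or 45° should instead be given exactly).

|w| = 2401, arg(w) = 270°
Root modulus = 2401^(1/4) = 7
Root arguments: θ_k = (270° + 360°k)/4 for k = 0, 1, ..., 3
Compute each root as (root modulus)(cos θ_k + i sin θ_k) using full-precision intermediates, then round to 4 decimal places.
Roots: 2.6788 + 6.4672i, -6.4672 + 2.6788i, -2.6788 - 6.4672i, 6.4672 - 2.6788i


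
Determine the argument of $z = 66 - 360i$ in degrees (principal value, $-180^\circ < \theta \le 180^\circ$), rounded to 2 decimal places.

θ = arctan(b/a) = arctan(-360/66) (quadrant-adjusted) = -79.61°


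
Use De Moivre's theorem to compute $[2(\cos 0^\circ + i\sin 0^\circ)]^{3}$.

By De Moivre: z^n = r^n(cos(nθ) + i sin(nθ))
= 2^3(cos(3*0°) + i sin(3*0°))
= 8(cos 0° + i sin 0°)
= 8


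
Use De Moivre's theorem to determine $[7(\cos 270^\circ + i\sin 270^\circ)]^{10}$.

By De Moivre: z^n = r^n(cos(nθ) + i sin(nθ))
= 7^10(cos(10*270°) + i sin(10*270°))
= 282475249(cos 180° + i sin 180°)
= -282475249


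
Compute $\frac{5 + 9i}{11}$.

Divisor is real, so divide each part by 11:
= 5/11 + (9/11)i


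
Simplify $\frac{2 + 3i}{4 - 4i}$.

Multiply numerator and denominator by conjugate (4 + 4i):
= (2 + 3i)(4 + 4i) / (4^2 + (-4)^2)
= (-4 + 20i) / 32
Divide through by 4: (-1 + 5i) / 8
= -1/8 + (5/8)i


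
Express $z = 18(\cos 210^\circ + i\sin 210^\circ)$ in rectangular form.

a = r cos θ = 18 * -sqrt(3)/2 = -9*sqrt(3)
b = r sin θ = 18 * -1/2 = -9
z = -9*sqrt(3) - 9i


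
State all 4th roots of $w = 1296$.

|w| = 1296, arg(w) = 0°
Root modulus = 1296^(1/4) = 6
Root arguments: θ_k = (0° + 360°k)/4 for k = 0, 1, ..., 3
Roots: 6, 6i, -6, -6i


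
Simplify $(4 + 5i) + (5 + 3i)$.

(4 + 5) + (5 + 3)i = 9 + 8i


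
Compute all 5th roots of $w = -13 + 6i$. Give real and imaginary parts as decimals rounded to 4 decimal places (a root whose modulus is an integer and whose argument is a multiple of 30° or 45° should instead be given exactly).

|w| = sqrt(205) ≈ 14.317821, arg(w) ≈ 155.224859°
Root modulus = sqrt(205)^(1/5) ≈ 1.702846
Root arguments: θ_k = (arg(w) + 360°k)/5 for k = 0, 1, ..., 4
Compute each root as (root modulus)(cos θ_k + i sin θ_k) using full-precision intermediates, then round to 4 decimal places.
Roots: 1.4589 + 0.8782i, -0.3844 + 1.6589i, -1.6965 + 0.1471i, -0.6641 - 1.5680i, 1.2860 - 1.1162i


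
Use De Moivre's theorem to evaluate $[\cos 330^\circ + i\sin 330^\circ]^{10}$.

By De Moivre: z^n = r^n(cos(nθ) + i sin(nθ))
= 1^10(cos(10*330°) + i sin(10*330°))
= 1(cos 60° + i sin 60°)
= 1/2 + (sqrt(3)/2)i


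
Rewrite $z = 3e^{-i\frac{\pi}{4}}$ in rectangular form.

a = r cos θ = 3 * sqrt(2)/2 = 3*sqrt(2)/2
b = r sin θ = 3 * -sqrt(2)/2 = -3*sqrt(2)/2
z = 3*sqrt(2)/2 - (3*sqrt(2)/2)i


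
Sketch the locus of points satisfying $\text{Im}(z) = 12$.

Im(z) = y where z = x + yi; the equation y = 12 is satisfied by all points with that y-coordinate
Locus: Horizontal line y = 12


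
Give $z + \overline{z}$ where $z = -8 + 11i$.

z + conjugate(z) = (a + bi) + (a - bi) = 2a
= 2 * (-8) = -16


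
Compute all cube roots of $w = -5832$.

|w| = 5832, arg(w) = 180°
Root modulus = 5832^(1/3) = 18
Root arguments: θ_k = (180° + 360°k)/3 for k = 0, 1, ..., 2
Roots: 9 + 9*sqrt(3)i, -18, 9 - 9*sqrt(3)i


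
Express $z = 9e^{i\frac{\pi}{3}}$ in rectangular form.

a = r cos θ = 9 * 1/2 = 9/2
b = r sin θ = 9 * sqrt(3)/2 = 9*sqrt(3)/2
z = 9/2 + (9*sqrt(3)/2)i


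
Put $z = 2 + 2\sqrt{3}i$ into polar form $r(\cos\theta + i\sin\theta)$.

r = |z| = sqrt(a^2 + b^2) = sqrt((2)^2 + (2*sqrt(3))^2) = sqrt(4 + 12) = sqrt(16) = 4
θ = arctan(b/a) = arctan(3.4641/2) (quadrant-adjusted) = 60°
z = 4(cos 60° + i sin 60°)


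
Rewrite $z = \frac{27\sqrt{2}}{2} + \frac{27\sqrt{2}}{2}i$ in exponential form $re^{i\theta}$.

r = |z| = sqrt((27*sqrt(2)/2)^2 + (27*sqrt(2)/2)^2) = sqrt(729/2 + 729/2) = sqrt(729) = 27
θ = arctan(b/a) = arctan(19.0919/19.0919) (quadrant-adjusted) = 45° = π/4
z = 27e^(i*π/4)


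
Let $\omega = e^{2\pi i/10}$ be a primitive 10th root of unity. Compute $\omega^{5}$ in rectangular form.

ω^5 = e^(2πi·5/10) = e^(i·1π)
= cos(1π) + i sin(1π)
= -1


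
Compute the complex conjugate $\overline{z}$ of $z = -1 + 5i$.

If z = a + bi, then conjugate(z) = a - bi
conjugate(-1 + 5i) = -1 - 5i


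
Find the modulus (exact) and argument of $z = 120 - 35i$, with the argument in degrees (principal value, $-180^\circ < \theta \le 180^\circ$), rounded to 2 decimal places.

|z| = sqrt(120^2 + (-35)^2) = 125
arg(z) = arctan(b/a) = arctan(-35/120) (quadrant-adjusted) = -16.26°


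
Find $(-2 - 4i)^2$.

(a + bi)^2 = a^2 - b^2 + 2abi
= (-2)^2 - (-4)^2 + 2*(-2)*(-4)i
= -12 + 16i


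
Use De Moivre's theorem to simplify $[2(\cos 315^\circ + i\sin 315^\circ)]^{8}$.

By De Moivre: z^n = r^n(cos(nθ) + i sin(nθ))
= 2^8(cos(8*315°) + i sin(8*315°))
= 256(cos 0° + i sin 0°)
= 256


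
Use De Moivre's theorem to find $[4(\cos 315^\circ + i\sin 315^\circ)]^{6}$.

By De Moivre: z^n = r^n(cos(nθ) + i sin(nθ))
= 4^6(cos(6*315°) + i sin(6*315°))
= 4096(cos 90° + i sin 90°)
= 4096i


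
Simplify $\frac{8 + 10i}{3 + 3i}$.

Multiply numerator and denominator by conjugate (3 - 3i):
= (8 + 10i)(3 - 3i) / (3^2 + 3^2)
= (54 + 6i) / 18
Divide through by 6: (9 + i) / 3
= 3 + (1/3)i


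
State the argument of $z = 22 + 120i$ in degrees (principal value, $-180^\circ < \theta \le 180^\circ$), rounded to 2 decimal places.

θ = arctan(b/a) = arctan(120/22) (quadrant-adjusted) = 79.61°


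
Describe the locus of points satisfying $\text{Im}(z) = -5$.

Im(z) = y where z = x + yi; the equation y = -5 is satisfied by all points with that y-coordinate
Locus: Horizontal line y = -5


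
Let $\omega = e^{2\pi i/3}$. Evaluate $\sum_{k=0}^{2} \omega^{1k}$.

Let ζ = ω^1 = e^(2πi·1/3). Since 3 ∤ 1, ζ ≠ 1.
Sum = Σ_{k=0}^{2} ζ^k = (ζ^3 - 1)/(ζ - 1) = (ω^{1·3} - 1)/(ζ - 1) = (1 - 1)/(ζ - 1) = 0


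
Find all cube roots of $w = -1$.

|w| = 1, arg(w) = 180°
Root modulus = 1^(1/3) = 1
Root arguments: θ_k = (180° + 360°k)/3 for k = 0, 1, ..., 2
Roots: 1/2 + (sqrt(3)/2)i, -1, 1/2 - (sqrt(3)/2)i


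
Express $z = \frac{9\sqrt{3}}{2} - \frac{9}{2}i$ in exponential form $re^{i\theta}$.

r = |z| = sqrt((9*sqrt(3)/2)^2 + (-9/2)^2) = sqrt(243/4 + 81/4) = sqrt(81) = 9
θ = arctan(b/a) = arctan(-4.5/7.7942) (quadrant-adjusted) = -30° = -π/6
z = 9e^(-i*π/6)


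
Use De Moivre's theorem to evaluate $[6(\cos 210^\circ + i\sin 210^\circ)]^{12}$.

By De Moivre: z^n = r^n(cos(nθ) + i sin(nθ))
= 6^12(cos(12*210°) + i sin(12*210°))
= 2176782336(cos 0° + i sin 0°)
= 2176782336
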